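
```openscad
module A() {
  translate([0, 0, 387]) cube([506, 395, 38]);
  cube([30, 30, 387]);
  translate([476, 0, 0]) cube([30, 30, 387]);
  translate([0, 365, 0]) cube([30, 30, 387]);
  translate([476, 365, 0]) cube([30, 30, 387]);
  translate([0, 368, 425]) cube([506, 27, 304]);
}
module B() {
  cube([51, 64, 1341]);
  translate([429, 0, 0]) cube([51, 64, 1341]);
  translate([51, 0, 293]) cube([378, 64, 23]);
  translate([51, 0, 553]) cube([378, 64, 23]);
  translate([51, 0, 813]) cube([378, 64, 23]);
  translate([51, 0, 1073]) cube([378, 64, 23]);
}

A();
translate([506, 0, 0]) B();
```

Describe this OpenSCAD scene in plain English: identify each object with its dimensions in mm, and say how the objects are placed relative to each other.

A is a chair. The seat is a 506×395×38 mm slab with its top at z = 425 mm, on four 30×30 mm corner legs (flush with the seat edges, standing on z = 0). A flat backrest 27 mm thick, 304 mm tall, spans the full seat width and rises from the seat top along its +y edge, rear face flush with the rear of the seat.

B is a wooden ladder with two side rails of 51×64 mm section and 1341 mm height, set 480 mm apart overall. Between them run 4 rectangular rungs (64 mm deep, 23 mm thick), front faces flush with the rails' −y face. The bottom of the first rung is 293 mm above the floor and each subsequent rung is 260 mm higher than the one below.

The ladder is against the chair's +x side, with their −y faces flush.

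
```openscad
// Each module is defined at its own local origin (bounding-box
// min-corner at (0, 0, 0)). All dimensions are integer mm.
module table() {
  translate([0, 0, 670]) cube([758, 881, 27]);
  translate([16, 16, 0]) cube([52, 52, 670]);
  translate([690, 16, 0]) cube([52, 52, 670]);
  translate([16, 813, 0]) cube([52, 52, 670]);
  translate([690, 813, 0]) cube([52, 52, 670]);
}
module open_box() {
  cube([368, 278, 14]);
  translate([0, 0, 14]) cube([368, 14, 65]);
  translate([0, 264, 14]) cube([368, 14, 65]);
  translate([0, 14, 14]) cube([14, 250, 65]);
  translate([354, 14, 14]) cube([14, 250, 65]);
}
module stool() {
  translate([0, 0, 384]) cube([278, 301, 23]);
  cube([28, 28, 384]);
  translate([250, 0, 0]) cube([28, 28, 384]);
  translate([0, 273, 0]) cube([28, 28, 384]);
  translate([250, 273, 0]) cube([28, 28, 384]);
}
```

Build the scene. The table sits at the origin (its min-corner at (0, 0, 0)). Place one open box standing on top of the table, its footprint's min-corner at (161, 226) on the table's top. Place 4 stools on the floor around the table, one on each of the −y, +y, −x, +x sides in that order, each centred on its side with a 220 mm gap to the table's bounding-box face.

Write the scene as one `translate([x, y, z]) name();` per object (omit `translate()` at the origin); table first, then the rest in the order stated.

table();
translate([161, 226, 697]) open_box();
translate([240, -521, 0]) stool();
translate([240, 1101, 0]) stool();
translate([-498, 290, 0]) stool();
translate([978, 290, 0]) stool();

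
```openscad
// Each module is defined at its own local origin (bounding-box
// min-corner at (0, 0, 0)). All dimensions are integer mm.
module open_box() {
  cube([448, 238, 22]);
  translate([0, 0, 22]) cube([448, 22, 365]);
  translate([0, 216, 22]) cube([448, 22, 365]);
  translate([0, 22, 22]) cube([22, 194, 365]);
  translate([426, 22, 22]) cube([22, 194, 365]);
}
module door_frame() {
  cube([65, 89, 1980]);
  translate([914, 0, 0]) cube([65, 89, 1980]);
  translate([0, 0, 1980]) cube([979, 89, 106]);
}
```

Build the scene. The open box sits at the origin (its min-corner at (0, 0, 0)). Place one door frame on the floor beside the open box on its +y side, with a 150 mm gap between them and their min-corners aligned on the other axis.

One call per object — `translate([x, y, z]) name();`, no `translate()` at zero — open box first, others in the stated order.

open_box();
translate([0, 388, 0]) door_frame();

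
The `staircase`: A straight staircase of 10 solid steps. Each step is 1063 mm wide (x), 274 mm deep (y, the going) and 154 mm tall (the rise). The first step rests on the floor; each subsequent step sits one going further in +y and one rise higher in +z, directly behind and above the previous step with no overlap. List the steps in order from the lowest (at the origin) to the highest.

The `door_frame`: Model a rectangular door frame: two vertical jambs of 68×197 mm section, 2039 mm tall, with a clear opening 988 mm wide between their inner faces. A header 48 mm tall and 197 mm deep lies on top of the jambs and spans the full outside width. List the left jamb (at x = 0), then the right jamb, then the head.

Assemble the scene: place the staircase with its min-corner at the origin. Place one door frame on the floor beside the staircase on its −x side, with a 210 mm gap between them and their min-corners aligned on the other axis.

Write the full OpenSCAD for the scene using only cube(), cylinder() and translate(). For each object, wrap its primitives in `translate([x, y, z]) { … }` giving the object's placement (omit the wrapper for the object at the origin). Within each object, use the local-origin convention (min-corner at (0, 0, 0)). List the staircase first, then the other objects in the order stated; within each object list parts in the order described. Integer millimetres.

cube([1063, 274, 154]);
translate([0, 274, 154]) cube([1063, 274, 154]);
translate([0, 548, 308]) cube([1063, 274, 154]);
translate([0, 822, 462]) cube([1063, 274, 154]);
translate([0, 1096, 616]) cube([1063, 274, 154]);
translate([0, 1370, 770]) cube([1063, 274, 154]);
translate([0, 1644, 924]) cube([1063, 274, 154]);
translate([0, 1918, 1078]) cube([1063, 274, 154]);
translate([0, 2192, 1232]) cube([1063, 274, 154]);
translate([0, 2466, 1386]) cube([1063, 274, 154]);
translate([-1334, 0, 0]) {
  cube([68, 197, 2039]);
  translate([1056, 0, 0]) cube([68, 197, 2039]);
  translate([0, 0, 2039]) cube([1124, 197, 48]);
}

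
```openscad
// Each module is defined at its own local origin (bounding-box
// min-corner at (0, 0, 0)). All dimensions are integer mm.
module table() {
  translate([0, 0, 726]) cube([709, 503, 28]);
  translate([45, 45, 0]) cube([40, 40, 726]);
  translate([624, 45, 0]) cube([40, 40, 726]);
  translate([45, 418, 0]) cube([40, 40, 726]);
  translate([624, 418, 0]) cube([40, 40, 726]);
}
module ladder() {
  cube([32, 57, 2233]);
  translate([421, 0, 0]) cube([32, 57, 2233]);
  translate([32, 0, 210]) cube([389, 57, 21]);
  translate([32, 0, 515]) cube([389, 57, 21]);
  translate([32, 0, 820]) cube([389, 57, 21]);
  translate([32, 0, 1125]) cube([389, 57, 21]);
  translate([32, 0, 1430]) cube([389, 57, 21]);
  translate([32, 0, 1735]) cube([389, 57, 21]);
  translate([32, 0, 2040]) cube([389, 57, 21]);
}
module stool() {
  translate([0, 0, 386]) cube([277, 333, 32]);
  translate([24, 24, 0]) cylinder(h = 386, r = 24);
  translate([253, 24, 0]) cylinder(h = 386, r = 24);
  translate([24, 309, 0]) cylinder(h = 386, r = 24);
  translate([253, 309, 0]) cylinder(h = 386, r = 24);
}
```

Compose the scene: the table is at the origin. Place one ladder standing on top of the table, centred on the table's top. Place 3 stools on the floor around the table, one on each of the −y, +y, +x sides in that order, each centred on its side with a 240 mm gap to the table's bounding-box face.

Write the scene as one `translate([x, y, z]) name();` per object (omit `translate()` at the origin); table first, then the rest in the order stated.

table();
translate([128, 223, 754]) ladder();
translate([216, -573, 0]) stool();
translate([216, 743, 0]) stool();
translate([949, 85, 0]) stool();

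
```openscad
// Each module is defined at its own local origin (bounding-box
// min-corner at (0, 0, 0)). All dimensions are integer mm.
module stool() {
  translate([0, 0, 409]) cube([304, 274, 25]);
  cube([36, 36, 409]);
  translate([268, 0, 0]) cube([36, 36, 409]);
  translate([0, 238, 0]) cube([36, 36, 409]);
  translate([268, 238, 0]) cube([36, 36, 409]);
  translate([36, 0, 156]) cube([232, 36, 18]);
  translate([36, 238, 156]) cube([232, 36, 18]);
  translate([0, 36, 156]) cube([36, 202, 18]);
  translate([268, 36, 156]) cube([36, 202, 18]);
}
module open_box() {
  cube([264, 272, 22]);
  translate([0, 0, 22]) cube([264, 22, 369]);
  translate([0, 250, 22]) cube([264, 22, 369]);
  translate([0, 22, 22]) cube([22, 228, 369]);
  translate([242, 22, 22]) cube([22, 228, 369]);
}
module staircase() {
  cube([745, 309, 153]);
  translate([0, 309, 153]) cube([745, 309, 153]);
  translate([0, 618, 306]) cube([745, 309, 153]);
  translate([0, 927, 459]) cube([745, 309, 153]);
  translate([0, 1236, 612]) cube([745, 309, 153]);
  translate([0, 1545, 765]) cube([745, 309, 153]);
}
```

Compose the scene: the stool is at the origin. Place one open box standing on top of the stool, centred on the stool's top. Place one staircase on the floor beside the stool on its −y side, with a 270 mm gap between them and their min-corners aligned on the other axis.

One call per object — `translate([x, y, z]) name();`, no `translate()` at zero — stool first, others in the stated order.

stool();
translate([20, 1, 434]) open_box();
translate([0, -2124, 0]) staircase();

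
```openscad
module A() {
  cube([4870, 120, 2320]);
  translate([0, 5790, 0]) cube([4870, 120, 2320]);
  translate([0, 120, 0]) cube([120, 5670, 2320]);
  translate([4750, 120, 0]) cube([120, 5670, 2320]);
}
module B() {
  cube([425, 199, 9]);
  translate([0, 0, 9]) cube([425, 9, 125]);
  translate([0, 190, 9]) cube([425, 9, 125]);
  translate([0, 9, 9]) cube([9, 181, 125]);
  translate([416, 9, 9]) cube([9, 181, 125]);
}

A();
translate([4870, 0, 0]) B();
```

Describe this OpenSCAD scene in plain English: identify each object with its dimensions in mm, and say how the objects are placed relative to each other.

A is the wall frame of a small rectangular building: four walls, each 2320 mm tall and 120 mm thick, enclosing a footprint 4870 mm (x) by 5910 mm (y) outside-to-outside, with no floor or roof. The front and back walls (the −y and +y sides) span the full width; the two side walls fit between them.

B is an open storage box with external size 425×199×134 mm and wall thickness 9 mm (the base is also 9 mm thick). The base covers the whole footprint; the four walls stand on the base, with the y-facing walls full-width and the x-facing walls fitting between their inner faces.

The open box is against the house frame's +x side, with their −y faces flush.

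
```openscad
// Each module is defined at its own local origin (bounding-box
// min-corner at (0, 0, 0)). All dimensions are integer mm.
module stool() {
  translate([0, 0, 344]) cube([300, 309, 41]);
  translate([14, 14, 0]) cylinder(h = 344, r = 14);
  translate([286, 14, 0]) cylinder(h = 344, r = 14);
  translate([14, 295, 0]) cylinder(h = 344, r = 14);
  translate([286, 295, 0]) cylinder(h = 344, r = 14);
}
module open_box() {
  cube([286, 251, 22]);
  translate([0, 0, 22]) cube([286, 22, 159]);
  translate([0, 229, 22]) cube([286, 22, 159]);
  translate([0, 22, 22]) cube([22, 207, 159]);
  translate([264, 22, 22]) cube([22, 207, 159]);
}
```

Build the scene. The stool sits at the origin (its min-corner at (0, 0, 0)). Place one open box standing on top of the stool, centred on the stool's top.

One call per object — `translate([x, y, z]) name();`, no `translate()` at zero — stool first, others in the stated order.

stool();
translate([7, 29, 385]) open_box();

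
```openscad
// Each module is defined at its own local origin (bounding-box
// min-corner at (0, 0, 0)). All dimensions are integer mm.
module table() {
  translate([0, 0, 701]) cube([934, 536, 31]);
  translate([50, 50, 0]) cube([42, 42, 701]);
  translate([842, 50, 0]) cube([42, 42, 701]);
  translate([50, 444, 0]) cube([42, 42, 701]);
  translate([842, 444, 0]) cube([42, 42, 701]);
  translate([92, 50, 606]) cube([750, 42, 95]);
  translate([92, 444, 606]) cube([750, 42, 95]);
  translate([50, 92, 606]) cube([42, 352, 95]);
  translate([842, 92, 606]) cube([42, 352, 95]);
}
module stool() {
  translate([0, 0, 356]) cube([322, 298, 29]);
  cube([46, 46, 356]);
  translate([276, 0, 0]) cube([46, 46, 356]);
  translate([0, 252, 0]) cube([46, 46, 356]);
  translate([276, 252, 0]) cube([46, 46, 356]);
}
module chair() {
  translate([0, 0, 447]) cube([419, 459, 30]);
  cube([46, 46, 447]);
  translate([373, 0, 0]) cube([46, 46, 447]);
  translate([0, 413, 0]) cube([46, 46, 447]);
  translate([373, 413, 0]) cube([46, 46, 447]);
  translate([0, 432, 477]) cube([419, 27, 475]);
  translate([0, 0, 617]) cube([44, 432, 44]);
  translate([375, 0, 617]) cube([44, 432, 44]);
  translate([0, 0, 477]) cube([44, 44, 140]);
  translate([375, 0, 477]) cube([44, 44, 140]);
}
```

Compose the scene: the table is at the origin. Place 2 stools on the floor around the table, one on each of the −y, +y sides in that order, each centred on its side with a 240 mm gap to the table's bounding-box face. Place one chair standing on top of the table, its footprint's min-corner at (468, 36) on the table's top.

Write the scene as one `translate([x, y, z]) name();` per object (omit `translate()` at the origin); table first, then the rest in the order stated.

table();
translate([306, -538, 0]) stool();
translate([306, 776, 0]) stool();
translate([468, 36, 732]) chair();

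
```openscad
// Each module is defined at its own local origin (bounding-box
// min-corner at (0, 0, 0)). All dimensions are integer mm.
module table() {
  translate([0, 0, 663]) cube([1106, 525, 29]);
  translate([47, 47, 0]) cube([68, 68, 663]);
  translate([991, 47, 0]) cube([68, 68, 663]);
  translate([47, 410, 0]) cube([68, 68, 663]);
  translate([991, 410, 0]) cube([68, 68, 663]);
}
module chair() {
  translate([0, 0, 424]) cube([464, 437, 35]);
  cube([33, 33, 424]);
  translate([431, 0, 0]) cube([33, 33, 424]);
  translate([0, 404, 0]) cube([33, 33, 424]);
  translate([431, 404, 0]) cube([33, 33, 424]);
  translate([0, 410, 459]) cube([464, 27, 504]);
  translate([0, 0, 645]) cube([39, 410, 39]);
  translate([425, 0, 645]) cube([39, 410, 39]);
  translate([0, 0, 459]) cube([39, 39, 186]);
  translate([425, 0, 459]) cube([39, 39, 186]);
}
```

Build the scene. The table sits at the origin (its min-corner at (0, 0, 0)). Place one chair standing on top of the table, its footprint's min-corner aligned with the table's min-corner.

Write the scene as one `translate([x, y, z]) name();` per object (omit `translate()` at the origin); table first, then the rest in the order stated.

table();
translate([0, 0, 692]) chair();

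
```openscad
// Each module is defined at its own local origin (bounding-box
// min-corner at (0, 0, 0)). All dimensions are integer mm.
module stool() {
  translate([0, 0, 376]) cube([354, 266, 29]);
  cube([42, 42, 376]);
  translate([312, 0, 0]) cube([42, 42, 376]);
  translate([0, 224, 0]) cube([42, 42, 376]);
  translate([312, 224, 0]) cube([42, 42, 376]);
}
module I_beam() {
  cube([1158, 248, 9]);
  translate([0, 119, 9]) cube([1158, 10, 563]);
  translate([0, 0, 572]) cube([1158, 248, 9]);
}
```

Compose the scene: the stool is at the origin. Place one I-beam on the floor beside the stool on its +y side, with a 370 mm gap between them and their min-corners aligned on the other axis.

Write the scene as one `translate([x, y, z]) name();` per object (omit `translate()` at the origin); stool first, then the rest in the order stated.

stool();
translate([0, 636, 0]) I_beam();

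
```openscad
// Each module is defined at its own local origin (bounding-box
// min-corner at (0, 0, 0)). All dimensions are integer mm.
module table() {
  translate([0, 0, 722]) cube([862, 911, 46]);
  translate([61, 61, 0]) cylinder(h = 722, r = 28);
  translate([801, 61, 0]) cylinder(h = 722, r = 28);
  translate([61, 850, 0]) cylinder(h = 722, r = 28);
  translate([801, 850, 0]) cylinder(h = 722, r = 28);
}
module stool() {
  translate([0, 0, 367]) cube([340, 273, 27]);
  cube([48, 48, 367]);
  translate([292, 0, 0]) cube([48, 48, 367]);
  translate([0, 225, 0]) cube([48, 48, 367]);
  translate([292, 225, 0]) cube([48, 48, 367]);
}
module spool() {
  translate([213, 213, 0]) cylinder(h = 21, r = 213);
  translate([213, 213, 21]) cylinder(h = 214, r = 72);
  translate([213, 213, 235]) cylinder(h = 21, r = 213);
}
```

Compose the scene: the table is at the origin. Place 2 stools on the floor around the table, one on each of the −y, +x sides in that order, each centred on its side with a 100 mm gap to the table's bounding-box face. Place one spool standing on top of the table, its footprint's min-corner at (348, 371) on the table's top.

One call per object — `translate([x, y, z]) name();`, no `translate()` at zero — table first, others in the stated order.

table();
translate([261, -373, 0]) stool();
translate([962, 319, 0]) stool();
translate([348, 371, 768]) spool();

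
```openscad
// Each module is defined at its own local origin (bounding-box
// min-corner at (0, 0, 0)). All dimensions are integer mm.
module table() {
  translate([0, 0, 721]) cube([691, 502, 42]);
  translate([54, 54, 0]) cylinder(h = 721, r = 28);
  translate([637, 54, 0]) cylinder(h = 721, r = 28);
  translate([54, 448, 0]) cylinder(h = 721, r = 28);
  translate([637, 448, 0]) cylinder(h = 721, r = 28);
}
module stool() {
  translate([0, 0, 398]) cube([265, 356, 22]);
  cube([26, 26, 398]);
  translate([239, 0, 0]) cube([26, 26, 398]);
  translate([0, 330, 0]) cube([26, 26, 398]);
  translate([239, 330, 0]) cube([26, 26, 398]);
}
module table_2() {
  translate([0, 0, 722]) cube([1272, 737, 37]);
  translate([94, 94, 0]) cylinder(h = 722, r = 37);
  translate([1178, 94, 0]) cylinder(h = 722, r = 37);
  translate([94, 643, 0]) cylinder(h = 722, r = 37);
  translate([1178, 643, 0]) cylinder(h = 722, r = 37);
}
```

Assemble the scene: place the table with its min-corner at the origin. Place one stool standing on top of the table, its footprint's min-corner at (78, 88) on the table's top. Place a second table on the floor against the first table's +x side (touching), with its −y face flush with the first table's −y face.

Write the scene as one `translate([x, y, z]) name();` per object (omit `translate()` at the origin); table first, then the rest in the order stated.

table();
translate([78, 88, 763]) stool();
translate([691, 0, 0]) table_2();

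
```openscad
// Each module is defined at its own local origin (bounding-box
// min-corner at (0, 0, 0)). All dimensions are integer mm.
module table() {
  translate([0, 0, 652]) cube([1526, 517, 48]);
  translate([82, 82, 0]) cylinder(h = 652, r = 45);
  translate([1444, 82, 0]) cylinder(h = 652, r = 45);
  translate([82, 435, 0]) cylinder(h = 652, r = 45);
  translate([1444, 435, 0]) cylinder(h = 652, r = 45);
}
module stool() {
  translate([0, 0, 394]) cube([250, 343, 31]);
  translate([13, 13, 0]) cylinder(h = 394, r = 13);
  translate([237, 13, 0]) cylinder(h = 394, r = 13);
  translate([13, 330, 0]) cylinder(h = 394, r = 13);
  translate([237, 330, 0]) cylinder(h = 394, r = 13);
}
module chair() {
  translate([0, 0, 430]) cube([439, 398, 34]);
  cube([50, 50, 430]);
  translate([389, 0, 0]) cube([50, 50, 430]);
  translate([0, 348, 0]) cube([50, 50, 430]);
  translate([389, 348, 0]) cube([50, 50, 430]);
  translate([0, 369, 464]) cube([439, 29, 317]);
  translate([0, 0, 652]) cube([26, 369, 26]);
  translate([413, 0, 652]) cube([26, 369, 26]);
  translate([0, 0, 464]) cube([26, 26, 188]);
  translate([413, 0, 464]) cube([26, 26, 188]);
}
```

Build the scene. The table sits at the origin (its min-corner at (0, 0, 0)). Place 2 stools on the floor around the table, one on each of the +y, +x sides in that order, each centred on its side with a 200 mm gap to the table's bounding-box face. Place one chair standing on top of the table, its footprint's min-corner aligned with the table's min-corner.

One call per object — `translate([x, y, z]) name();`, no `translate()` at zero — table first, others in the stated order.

table();
translate([638, 717, 0]) stool();
translate([1726, 87, 0]) stool();
translate([0, 0, 700]) chair();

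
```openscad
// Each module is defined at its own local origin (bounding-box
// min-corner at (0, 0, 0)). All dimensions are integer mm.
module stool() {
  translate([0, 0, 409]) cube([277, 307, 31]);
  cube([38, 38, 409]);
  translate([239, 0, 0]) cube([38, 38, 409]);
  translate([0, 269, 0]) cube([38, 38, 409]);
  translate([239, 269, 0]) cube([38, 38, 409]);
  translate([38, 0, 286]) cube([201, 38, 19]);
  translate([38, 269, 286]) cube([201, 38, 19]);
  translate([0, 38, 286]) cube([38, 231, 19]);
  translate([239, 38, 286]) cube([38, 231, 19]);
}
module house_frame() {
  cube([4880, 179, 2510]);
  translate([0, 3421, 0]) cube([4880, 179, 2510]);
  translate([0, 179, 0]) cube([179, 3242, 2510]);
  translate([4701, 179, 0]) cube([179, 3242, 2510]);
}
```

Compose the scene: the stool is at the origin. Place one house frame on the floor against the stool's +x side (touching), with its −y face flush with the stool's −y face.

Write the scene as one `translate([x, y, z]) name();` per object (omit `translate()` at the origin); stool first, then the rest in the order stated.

stool();
translate([277, 0, 0]) house_frame();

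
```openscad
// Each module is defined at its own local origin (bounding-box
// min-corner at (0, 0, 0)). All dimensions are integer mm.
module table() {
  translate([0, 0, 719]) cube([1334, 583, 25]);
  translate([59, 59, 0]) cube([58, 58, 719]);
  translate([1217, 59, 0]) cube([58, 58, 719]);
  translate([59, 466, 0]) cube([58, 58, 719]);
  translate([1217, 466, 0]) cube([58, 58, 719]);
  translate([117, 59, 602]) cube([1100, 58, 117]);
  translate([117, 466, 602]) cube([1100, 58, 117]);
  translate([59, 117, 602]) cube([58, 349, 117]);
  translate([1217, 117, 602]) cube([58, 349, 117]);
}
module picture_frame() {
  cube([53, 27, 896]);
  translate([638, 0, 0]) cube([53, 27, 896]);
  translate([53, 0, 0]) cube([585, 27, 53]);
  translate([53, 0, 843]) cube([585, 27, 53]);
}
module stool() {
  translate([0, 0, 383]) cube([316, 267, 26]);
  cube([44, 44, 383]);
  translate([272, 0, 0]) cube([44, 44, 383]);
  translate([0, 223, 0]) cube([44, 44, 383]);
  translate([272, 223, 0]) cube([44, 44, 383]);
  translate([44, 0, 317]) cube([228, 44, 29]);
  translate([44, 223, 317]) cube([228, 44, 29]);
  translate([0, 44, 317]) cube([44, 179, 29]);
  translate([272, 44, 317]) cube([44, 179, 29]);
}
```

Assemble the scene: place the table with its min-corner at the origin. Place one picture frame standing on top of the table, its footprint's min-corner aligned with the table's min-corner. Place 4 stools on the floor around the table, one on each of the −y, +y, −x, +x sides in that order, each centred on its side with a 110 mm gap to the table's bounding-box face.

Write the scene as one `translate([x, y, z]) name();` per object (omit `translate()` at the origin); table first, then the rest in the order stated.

table();
translate([0, 0, 744]) picture_frame();
translate([509, -377, 0]) stool();
translate([509, 693, 0]) stool();
translate([-426, 158, 0]) stool();
translate([1444, 158, 0]) stool();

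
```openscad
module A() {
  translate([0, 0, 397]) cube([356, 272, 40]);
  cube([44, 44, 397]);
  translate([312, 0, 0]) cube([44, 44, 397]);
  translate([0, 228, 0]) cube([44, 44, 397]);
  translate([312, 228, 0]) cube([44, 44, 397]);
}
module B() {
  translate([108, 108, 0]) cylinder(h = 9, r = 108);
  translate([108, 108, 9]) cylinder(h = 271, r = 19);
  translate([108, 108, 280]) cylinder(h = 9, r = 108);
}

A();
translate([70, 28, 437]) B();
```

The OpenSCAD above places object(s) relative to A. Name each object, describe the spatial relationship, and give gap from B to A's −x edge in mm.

The spool's min-x is at 70; the stool's min-x is 0; gap = 70 mm.

A is a stool. B is a spool. The spool is on top of the stool, centred. The gap from the spool to the stool's −x edge is 70 mm.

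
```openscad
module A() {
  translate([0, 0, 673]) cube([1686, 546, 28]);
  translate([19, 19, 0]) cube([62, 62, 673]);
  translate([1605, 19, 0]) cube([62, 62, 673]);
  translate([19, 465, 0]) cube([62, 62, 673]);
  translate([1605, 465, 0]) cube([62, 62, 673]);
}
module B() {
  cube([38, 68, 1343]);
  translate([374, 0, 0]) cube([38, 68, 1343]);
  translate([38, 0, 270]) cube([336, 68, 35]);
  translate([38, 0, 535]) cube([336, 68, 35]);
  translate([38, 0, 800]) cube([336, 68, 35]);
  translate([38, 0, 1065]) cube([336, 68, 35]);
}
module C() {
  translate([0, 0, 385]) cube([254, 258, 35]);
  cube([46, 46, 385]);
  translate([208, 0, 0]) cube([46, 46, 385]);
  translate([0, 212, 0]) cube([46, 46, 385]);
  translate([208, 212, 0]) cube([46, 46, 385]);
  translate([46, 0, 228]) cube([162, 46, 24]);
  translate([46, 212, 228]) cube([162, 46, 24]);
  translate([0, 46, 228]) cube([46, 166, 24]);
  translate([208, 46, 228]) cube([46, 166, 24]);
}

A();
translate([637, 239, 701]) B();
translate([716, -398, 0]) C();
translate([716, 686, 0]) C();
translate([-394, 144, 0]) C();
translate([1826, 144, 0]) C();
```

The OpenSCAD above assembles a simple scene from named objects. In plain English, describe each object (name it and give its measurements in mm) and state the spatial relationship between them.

A is a table with a 1686×546 mm rectangular top, 28 mm thick, top surface at z = 701 mm, supported by four 62×62 mm square legs, each inset 19 mm from the nearest pair of top edges, running from the floor.

B is a straight ladder. Two 38×68 mm vertical rails, 1343 mm tall, stand 412 mm apart (outside-to-outside) with their front faces coplanar on the −y side. 4 rungs, each 68 mm deep and 35 mm tall, span between the inner faces of the rails, front faces flush with the rails. The lowest rung's underside is at z = 270 mm and rungs are spaced 265 mm apart (underside to underside).

C is a four-legged stool. The seat is 254×258 mm, 35 mm thick, top at z = 420 mm. It stands on four square legs, each 46×46 mm in cross-section, from z = 0 to the seat underside, each flush with a corner of the seat. Four stretchers, 46 mm wide and 24 mm tall, connect adjacent legs with their undersides at z = 228 mm, each running between the inner faces of the legs it joins and aligned with the legs' outer faces on the other axis.

The ladder is on top of the table, centred. Four stools sit around the table at the −y, +y, −x, +x sides.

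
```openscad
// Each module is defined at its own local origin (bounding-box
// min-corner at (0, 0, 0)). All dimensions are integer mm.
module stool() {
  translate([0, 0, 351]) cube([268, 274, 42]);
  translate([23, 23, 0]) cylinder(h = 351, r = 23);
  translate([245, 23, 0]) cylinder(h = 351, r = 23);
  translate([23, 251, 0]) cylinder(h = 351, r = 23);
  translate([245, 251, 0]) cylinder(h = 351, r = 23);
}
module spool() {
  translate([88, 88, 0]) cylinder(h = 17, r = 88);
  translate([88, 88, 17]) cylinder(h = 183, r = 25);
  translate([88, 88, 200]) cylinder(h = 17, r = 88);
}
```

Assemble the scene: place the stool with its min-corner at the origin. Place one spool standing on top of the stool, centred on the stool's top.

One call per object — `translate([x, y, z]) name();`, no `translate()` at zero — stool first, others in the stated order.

stool();
translate([46, 49, 393]) spool();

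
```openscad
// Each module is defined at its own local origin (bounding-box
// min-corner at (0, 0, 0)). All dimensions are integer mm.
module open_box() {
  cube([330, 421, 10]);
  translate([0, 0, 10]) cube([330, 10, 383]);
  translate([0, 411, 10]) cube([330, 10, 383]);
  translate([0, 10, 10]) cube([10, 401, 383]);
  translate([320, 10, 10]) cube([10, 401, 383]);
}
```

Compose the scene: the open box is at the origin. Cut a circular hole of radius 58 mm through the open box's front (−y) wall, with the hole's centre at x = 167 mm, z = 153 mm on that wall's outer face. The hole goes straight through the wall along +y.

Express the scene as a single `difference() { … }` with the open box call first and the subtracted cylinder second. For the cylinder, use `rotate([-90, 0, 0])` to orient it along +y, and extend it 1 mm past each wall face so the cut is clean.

difference() {
  open_box();
  translate([167, -1, 153]) rotate([-90, 0, 0]) cylinder(h = 12, r = 58);
}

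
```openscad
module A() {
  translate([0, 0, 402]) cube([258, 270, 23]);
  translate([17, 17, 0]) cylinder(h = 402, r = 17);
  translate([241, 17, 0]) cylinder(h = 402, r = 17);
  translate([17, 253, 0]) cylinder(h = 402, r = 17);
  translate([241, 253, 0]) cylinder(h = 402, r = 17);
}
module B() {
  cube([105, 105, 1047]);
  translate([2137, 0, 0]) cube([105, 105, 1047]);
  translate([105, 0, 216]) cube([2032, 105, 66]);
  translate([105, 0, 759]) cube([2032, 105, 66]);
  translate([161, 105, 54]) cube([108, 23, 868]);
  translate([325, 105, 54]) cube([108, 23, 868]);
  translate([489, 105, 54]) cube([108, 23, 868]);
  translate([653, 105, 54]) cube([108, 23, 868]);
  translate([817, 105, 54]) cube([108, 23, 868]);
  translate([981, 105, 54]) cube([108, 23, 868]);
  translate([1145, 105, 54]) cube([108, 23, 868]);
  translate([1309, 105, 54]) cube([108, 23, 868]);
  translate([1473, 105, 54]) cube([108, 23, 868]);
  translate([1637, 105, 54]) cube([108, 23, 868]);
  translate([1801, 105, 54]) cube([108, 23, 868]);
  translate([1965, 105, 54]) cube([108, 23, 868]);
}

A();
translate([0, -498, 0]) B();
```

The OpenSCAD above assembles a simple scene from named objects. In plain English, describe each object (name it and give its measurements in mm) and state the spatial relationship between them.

A is a four-legged stool. The seat is 258×270 mm, 23 mm thick, top at z = 425 mm. It stands on four round legs, each 34 mm in diameter, from z = 0 to the seat underside, each leg's axis is inset half a diameter from the nearest pair of seat edges (so the leg's bounding box is flush with the corner).

B is a fence section. Two 105×105 mm posts, 1047 mm tall, stand on the floor with a clear span of 2032 mm between their inner faces. Two horizontal rails of 105×66 mm section span the gap between the posts with their undersides at z = 216 mm and z = 759 mm, flush with the posts' −y face. 12 pickets, each 108 mm wide, 23 mm thick and 868 mm tall, are fixed to the +y face of the rails with their bottoms at z = 54 mm, evenly spaced across the span with equal gaps (rounded down to the nearest mm) at the −x end and between each pair — any rounding remainder accumulates at the +x end.

The fence section is on the floor beside the stool on its −y side.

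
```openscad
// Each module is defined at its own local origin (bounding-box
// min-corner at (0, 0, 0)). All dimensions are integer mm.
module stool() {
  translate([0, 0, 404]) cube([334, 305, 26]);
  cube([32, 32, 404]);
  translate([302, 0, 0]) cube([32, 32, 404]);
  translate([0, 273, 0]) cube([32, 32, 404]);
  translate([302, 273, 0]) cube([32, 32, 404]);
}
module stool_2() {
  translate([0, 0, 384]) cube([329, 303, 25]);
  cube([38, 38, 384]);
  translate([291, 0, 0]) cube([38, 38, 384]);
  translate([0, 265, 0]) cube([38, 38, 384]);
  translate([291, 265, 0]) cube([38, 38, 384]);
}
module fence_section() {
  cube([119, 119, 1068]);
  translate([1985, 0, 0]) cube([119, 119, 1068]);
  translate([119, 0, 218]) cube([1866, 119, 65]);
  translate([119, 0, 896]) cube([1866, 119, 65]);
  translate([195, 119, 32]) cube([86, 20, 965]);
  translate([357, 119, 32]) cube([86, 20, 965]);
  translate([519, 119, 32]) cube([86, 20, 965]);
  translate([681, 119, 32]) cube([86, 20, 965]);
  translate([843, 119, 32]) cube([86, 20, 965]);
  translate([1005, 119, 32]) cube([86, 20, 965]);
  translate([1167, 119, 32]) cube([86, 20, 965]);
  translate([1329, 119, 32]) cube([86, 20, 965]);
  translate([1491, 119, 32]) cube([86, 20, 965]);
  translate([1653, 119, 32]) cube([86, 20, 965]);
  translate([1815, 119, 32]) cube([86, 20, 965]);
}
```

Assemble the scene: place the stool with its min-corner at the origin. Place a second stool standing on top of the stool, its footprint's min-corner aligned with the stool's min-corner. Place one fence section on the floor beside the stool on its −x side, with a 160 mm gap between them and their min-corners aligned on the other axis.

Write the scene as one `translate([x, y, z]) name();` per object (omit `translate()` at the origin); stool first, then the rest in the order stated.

stool();
translate([0, 0, 430]) stool_2();
translate([-2264, 0, 0]) fence_section();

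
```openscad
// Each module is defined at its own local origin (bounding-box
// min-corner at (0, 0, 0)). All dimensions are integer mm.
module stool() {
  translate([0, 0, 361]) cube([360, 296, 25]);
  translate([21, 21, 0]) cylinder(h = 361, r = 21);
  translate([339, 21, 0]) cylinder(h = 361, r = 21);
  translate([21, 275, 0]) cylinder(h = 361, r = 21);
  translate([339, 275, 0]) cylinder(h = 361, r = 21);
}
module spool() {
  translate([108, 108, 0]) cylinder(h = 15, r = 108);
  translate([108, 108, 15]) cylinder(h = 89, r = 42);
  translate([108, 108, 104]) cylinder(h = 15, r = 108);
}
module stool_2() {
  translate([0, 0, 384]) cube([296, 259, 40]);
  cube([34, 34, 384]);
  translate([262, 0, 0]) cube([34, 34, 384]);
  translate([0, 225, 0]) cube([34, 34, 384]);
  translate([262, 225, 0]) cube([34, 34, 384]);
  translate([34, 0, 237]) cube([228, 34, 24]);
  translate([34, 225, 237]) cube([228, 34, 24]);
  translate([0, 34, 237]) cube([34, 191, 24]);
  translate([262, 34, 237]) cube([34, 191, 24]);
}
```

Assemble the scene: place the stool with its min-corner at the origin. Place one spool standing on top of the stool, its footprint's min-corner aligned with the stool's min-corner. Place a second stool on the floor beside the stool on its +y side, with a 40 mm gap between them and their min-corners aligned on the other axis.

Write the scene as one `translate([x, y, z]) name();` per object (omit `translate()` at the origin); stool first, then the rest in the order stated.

stool();
translate([0, 0, 386]) spool();
translate([0, 336, 0]) stool_2();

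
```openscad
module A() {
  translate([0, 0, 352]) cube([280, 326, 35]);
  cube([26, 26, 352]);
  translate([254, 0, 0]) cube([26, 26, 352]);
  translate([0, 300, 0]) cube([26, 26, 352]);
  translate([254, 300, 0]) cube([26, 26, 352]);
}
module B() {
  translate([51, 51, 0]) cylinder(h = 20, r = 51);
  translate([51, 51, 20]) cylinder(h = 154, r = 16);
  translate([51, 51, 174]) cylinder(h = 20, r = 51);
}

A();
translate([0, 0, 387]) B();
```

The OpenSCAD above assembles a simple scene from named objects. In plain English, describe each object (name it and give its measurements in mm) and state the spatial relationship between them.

A is a simple wooden stool: a rectangular seat 280 mm (x) by 326 mm (y), 35 mm thick, top face at z = 387 mm, on four square legs, each 26×26 mm in cross-section. The legs rest on z = 0, each flush with a corner of the seat.

B is a spool: two coaxial disc flanges of radius 51 mm and thickness 20 mm, joined by a core cylinder of radius 16 mm and height 154 mm. The lower flange rests on z = 0 and the three cylinders share a vertical axis.

The spool is on top of the stool.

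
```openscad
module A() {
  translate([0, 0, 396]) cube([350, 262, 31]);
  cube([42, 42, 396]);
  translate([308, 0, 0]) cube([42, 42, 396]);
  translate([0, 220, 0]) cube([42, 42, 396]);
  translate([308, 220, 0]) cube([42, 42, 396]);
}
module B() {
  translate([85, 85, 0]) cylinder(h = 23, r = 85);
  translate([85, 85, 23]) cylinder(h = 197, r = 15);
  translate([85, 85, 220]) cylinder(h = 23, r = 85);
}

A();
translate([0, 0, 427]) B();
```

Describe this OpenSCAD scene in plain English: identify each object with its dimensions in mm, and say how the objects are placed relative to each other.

A is a simple wooden stool: a rectangular seat 350 mm (x) by 262 mm (y), 31 mm thick, top face at z = 427 mm, on four square legs, each 42×42 mm in cross-section. The legs rest on z = 0, each flush with a corner of the seat.

B is a spool: two coaxial disc flanges of radius 85 mm and thickness 23 mm, joined by a core cylinder of radius 15 mm and height 197 mm. The lower flange rests on z = 0 and the three cylinders share a vertical axis.

The spool is on top of the stool.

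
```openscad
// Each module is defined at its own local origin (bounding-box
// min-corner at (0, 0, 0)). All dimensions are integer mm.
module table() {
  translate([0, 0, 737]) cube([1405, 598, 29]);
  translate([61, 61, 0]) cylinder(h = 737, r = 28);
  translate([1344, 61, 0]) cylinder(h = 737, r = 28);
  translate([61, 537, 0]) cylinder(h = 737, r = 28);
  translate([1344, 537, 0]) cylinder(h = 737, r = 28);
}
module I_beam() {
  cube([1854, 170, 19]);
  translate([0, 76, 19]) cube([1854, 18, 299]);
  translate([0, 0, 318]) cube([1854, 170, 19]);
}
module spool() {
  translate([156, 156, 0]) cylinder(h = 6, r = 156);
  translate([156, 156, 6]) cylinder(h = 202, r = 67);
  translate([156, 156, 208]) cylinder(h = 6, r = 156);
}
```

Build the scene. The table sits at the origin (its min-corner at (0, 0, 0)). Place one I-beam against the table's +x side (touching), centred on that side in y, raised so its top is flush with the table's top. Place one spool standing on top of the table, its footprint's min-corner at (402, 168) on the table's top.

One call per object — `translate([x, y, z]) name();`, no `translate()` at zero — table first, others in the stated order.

table();
translate([1405, 214, 429]) I_beam();
translate([402, 168, 766]) spool();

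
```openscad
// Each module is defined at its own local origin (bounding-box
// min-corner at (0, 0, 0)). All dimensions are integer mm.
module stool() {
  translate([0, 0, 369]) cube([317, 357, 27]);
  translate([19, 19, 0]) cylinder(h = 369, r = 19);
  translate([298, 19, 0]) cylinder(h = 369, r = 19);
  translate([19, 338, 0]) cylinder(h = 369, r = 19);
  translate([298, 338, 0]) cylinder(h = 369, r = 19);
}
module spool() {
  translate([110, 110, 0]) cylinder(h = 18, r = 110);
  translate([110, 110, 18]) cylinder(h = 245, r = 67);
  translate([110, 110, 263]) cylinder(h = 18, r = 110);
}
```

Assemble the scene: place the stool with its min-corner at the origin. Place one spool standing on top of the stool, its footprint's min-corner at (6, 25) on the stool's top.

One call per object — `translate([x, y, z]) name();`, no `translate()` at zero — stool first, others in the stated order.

stool();
translate([6, 25, 396]) spool();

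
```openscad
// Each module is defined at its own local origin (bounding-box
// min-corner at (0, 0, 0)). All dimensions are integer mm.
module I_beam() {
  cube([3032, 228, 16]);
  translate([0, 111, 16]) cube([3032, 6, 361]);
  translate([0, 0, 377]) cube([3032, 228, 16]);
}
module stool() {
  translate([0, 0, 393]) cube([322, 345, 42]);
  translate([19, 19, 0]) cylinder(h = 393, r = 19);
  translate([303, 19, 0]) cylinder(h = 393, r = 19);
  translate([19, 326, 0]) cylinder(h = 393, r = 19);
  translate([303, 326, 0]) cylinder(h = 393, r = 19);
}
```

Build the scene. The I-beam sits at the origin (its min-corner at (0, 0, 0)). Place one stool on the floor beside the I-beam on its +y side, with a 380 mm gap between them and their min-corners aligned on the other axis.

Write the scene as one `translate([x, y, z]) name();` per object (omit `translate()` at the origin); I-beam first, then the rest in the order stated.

I_beam();
translate([0, 608, 0]) stool();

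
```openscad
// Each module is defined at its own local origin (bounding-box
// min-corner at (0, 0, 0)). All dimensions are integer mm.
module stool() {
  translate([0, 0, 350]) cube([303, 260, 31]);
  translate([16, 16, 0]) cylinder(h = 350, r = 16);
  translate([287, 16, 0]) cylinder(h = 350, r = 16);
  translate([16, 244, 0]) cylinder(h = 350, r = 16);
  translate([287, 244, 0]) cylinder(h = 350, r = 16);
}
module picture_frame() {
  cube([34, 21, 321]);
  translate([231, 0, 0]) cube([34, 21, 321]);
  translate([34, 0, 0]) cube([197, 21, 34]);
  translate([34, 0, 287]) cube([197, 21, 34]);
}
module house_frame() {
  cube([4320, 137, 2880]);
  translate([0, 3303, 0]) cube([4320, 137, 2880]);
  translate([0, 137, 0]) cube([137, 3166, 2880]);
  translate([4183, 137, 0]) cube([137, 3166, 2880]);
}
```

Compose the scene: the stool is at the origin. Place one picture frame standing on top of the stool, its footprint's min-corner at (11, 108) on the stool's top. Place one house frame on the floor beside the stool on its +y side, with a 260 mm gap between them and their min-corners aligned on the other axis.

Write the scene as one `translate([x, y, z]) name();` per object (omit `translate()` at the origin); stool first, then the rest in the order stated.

stool();
translate([11, 108, 381]) picture_frame();
translate([0, 520, 0]) house_frame();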